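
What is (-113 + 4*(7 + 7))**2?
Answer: 3249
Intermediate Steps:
(-113 + 4*(7 + 7))**2 = (-113 + 4*14)**2 = (-113 + 56)**2 = (-57)**2 = 3249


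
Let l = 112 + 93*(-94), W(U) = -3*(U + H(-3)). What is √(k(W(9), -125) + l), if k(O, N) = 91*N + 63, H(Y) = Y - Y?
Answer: 13*I*√118 ≈ 141.22*I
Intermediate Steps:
H(Y) = 0
W(U) = -3*U (W(U) = -3*(U + 0) = -3*U)
k(O, N) = 63 + 91*N
l = -8630 (l = 112 - 8742 = -8630)
√(k(W(9), -125) + l) = √((63 + 91*(-125)) - 8630) = √((63 - 11375) - 8630) = √(-11312 - 8630) = √(-19942) = 13*I*√118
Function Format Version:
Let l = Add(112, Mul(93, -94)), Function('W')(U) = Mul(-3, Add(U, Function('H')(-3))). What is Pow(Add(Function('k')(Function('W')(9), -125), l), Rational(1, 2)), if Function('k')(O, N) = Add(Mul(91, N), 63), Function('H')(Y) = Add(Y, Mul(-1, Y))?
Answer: Mul(13, I, Pow(118, Rational(1, 2))) ≈ Mul(141.22, I)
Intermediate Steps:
Function('H')(Y) = 0
Function('W')(U) = Mul(-3, U) (Function('W')(U) = Mul(-3, Add(U, 0)) = Mul(-3, U))
Function('k')(O, N) = Add(63, Mul(91, N))
l = -8630 (l = Add(112, -8742) = -8630)
Pow(Add(Function('k')(Function('W')(9), -125), l), Rational(1, 2)) = Pow(Add(Add(63, Mul(91, -125)), -8630), Rational(1, 2)) = Pow(Add(Add(63, -11375), -8630), Rational(1, 2)) = Pow(Add(-11312, -8630), Rational(1, 2)) = Pow(-19942, Rational(1, 2)) = Mul(13, I, Pow(118, Rational(1, 2)))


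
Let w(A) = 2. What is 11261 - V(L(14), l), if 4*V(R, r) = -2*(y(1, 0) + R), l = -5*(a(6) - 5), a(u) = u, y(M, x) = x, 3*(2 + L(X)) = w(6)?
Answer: 33781/3 ≈ 11260.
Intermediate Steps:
L(X) = -4/3 (L(X) = -2 + (⅓)*2 = -2 + ⅔ = -4/3)
l = -5 (l = -5*(6 - 5) = -5*1 = -5)
V(R, r) = -R/2 (V(R, r) = (-2*(0 + R))/4 = (-2*R)/4 = -R/2)
11261 - V(L(14), l) = 11261 - (-1)*(-4)/(2*3) = 11261 - 1*⅔ = 11261 - ⅔ = 33781/3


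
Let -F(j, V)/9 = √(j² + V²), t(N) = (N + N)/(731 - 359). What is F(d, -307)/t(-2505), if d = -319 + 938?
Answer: 558*√477410/835 ≈ 461.74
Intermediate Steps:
d = 619
t(N) = N/186 (t(N) = (2*N)/372 = (2*N)*(1/372) = N/186)
F(j, V) = -9*√(V² + j²) (F(j, V) = -9*√(j² + V²) = -9*√(V² + j²))
F(d, -307)/t(-2505) = (-9*√((-307)² + 619²))/(((1/186)*(-2505))) = (-9*√(94249 + 383161))/(-835/62) = -9*√477410*(-62/835) = 558*√477410/835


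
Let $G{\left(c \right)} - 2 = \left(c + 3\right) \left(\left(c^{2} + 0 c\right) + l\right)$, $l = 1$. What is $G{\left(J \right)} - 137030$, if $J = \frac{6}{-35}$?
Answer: $- \frac{5874950661}{42875} \approx -1.3703 \cdot 10^{5}$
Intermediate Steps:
$J = - \frac{6}{35}$ ($J = 6 \left(- \frac{1}{35}\right) = - \frac{6}{35} \approx -0.17143$)
$G{\left(c \right)} = 2 + \left(1 + c^{2}\right) \left(3 + c\right)$ ($G{\left(c \right)} = 2 + \left(c + 3\right) \left(\left(c^{2} + 0 c\right) + 1\right) = 2 + \left(3 + c\right) \left(\left(c^{2} + 0\right) + 1\right) = 2 + \left(3 + c\right) \left(c^{2} + 1\right) = 2 + \left(3 + c\right) \left(1 + c^{2}\right) = 2 + \left(1 + c^{2}\right) \left(3 + c\right)$)
$G{\left(J \right)} - 137030 = \left(5 - \frac{6}{35} + \left(- \frac{6}{35}\right)^{3} + 3 \left(- \frac{6}{35}\right)^{2}\right) - 137030 = \left(5 - \frac{6}{35} - \frac{216}{42875} + 3 \cdot \frac{36}{1225}\right) - 137030 = \left(5 - \frac{6}{35} - \frac{216}{42875} + \frac{108}{1225}\right) - 137030 = \frac{210589}{42875} - 137030 = - \frac{5874950661}{42875}$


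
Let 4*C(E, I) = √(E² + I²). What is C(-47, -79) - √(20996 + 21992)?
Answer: -2*√10747 + 65*√2/4 ≈ -184.35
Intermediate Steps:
C(E, I) = √(E² + I²)/4
C(-47, -79) - √(20996 + 21992) = √((-47)² + (-79)²)/4 - √(20996 + 21992) = √(2209 + 6241)/4 - √42988 = √8450/4 - 2*√10747 = (65*√2)/4 - 2*√10747 = 65*√2/4 - 2*√10747 = -2*√10747 + 65*√2/4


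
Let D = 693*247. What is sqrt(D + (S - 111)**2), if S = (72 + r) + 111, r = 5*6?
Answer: 15*sqrt(807) ≈ 426.12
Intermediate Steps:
r = 30
D = 171171
S = 213 (S = (72 + 30) + 111 = 102 + 111 = 213)
sqrt(D + (S - 111)**2) = sqrt(171171 + (213 - 111)**2) = sqrt(171171 + 102**2) = sqrt(171171 + 10404) = sqrt(181575) = 15*sqrt(807)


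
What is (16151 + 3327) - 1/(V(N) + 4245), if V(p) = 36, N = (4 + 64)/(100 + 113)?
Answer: 83385317/4281 ≈ 19478.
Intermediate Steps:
N = 68/213 ≈ 0.31925
(16151 + 3327) - 1/(V(N) + 4245) = (16151 + 3327) - 1/(36 + 4245) = 19478 - 1/4281 = 83385317/4281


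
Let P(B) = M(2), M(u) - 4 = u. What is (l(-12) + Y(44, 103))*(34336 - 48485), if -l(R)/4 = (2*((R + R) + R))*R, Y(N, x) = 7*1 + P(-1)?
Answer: 48715007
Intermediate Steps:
M(u) = 4 + u
P(B) = 6 (P(B) = 4 + 2 = 6)
Y(N, x) = 13 (Y(N, x) = 7*1 + 6 = 7 + 6 = 13)
l(R) = -24*R**2 (l(R) = -4*2*((R + R) + R)*R = -4*2*(2*R + R)*R = -4*2*(3*R)*R = -4*6*R*R = -24*R**2)
(l(-12) + Y(44, 103))*(34336 - 48485) = (-24*(-12)**2 + 13)*(34336 - 48485) = (-24*144 + 13)*(-14149) = (-3456 + 13)*(-14149) = -3443*(-14149) = 48715007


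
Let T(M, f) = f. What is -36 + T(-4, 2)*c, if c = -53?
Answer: -142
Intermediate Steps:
-36 + T(-4, 2)*c = -36 + 2*(-53) = -36 - 106 = -142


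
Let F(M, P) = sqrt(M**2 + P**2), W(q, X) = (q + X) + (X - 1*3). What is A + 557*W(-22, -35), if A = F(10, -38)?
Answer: -52915 + 2*sqrt(386) ≈ -52876.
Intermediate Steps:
W(q, X) = -3 + q + 2*X (W(q, X) = (X + q) + (X - 3) = (X + q) + (-3 + X) = -3 + q + 2*X)
A = 2*sqrt(386) (A = sqrt(10**2 + (-38)**2) = sqrt(100 + 1444) = sqrt(1544) = 2*sqrt(386) ≈ 39.294)
A + 557*W(-22, -35) = 2*sqrt(386) + 557*(-3 - 22 + 2*(-35)) = 2*sqrt(386) + 557*(-3 - 22 - 70) = 2*sqrt(386) + 557*(-95) = 2*sqrt(386) - 52915 = -52915 + 2*sqrt(386)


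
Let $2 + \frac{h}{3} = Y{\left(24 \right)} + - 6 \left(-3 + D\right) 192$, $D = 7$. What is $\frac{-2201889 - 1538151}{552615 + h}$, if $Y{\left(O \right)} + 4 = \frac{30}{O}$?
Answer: $- \frac{4986720}{718369} \approx -6.9417$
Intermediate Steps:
$Y{\left(O \right)} = -4 + \frac{30}{O}$
$h = - \frac{55353}{4}$ ($h = -6 + 3 \left(\left(-4 + \frac{30}{24}\right) + - 6 \left(-3 + 7\right) 192\right) = -6 + 3 \left(\left(-4 + 30 \cdot \frac{1}{24}\right) + \left(-6\right) 4 \cdot 192\right) = -6 + 3 \left(\left(-4 + \frac{5}{4}\right) - 4608\right) = -6 + 3 \left(- \frac{11}{4} - 4608\right) = -6 + 3 \left(- \frac{18443}{4}\right) = -6 - \frac{55329}{4} = - \frac{55353}{4} \approx -13838.0$)
$\frac{-2201889 - 1538151}{552615 + h} = \frac{-2201889 - 1538151}{552615 - \frac{55353}{4}} = - \frac{3740040}{\frac{2155107}{4}} = \left(-3740040\right) \frac{4}{2155107} = - \frac{4986720}{718369}$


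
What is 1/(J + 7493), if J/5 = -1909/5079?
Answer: 5079/38047402 ≈ 0.00013349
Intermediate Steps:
J = -9545/5079 (J = 5*(-1909/5079) = -9545/5079 ≈ -1.8793)
1/(J + 7493) = 1/(-9545/5079 + 7493) = 1/(38047402/5079) = 5079/38047402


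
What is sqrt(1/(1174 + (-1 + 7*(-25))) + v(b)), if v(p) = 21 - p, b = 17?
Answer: 11*sqrt(32934)/998 ≈ 2.0003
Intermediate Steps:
sqrt(1/(1174 + (-1 + 7*(-25))) + v(b)) = sqrt(1/(1174 + (-1 + 7*(-25))) + (21 - 1*17)) = sqrt(1/(1174 + (-1 - 175)) + (21 - 17)) = sqrt(1/(1174 - 176) + 4) = sqrt(1/998 + 4) = sqrt(3993/998) = 11*sqrt(32934)/998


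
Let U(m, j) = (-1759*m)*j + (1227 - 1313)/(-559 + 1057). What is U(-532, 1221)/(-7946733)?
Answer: -284506689809/1978736517 ≈ -143.78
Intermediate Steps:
U(m, j) = -43/249 - 1759*j*m (U(m, j) = -1759*j*m - 86/498 = -1759*j*m - 86*1/498 = -1759*j*m - 43/249 = -43/249 - 1759*j*m)
U(-532, 1221)/(-7946733) = (-43/249 - 1759*1221*(-532))/(-7946733) = (-43/249 + 1142597148)*(-1/7946733) = (284506689809/249)*(-1/7946733) = -284506689809/1978736517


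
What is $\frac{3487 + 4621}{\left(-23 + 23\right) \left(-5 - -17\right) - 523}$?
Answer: $- \frac{8108}{523} \approx -15.503$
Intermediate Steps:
$\frac{3487 + 4621}{\left(-23 + 23\right) \left(-5 - -17\right) - 523} = \frac{8108}{0 \left(-5 + 17\right) - 523} = \frac{8108}{0 \cdot 12 - 523} = \frac{8108}{0 - 523} = \frac{8108}{-523} = 8108 \left(- \frac{1}{523}\right) = - \frac{8108}{523}$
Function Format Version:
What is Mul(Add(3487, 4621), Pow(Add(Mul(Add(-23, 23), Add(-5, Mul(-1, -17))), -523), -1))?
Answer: Rational(-8108, 523) ≈ -15.503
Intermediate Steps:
Mul(Add(3487, 4621), Pow(Add(Mul(Add(-23, 23), Add(-5, Mul(-1, -17))), -523), -1)) = Mul(8108, Pow(Add(Mul(0, Add(-5, 17)), -523), -1)) = Mul(8108, Pow(Add(Mul(0, 12), -523), -1)) = Mul(8108, Pow(Add(0, -523), -1)) = Mul(8108, Pow(-523, -1)) = Mul(8108, Rational(-1, 523)) = Rational(-8108, 523)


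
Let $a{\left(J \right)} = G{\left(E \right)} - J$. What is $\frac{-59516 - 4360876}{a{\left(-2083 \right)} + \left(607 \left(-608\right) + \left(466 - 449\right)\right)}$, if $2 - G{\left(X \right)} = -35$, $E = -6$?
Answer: $\frac{4420392}{366919} \approx 12.047$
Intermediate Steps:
$G{\left(X \right)} = 37$ ($G{\left(X \right)} = 2 - -35 = 2 + 35 = 37$)
$a{\left(J \right)} = 37 - J$
$\frac{-59516 - 4360876}{a{\left(-2083 \right)} + \left(607 \left(-608\right) + \left(466 - 449\right)\right)} = \frac{-59516 - 4360876}{\left(37 - -2083\right) + \left(607 \left(-608\right) + \left(466 - 449\right)\right)} = - \frac{4420392}{\left(37 + 2083\right) + \left(-369056 + \left(466 - 449\right)\right)} = - \frac{4420392}{2120 + \left(-369056 + 17\right)} = - \frac{4420392}{2120 - 369039} = - \frac{4420392}{-366919} = \left(-4420392\right) \left(- \frac{1}{366919}\right) = \frac{4420392}{366919}$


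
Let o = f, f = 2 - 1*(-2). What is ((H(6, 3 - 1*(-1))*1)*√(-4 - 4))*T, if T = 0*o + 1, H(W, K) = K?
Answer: 8*I*√2 ≈ 11.314*I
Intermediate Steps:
f = 4 (f = 2 + 2 = 4)
o = 4
T = 1 (T = 0*4 + 1 = 0 + 1 = 1)
((H(6, 3 - 1*(-1))*1)*√(-4 - 4))*T = (((3 - 1*(-1))*1)*√(-4 - 4))*1 = (((3 + 1)*1)*√(-8))*1 = ((4*1)*(2*I*√2))*1 = (4*(2*I*√2))*1 = (8*I*√2)*1 = 8*I*√2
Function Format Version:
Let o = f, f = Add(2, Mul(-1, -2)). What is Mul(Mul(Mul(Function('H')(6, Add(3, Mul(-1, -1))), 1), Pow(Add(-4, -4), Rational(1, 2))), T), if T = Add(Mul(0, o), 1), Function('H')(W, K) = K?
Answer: Mul(8, I, Pow(2, Rational(1, 2))) ≈ Mul(11.314, I)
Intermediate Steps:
f = 4 (f = Add(2, 2) = 4)
o = 4
T = 1 (T = Add(Mul(0, 4), 1) = Add(0, 1) = 1)
Mul(Mul(Mul(Function('H')(6, Add(3, Mul(-1, -1))), 1), Pow(Add(-4, -4), Rational(1, 2))), T) = Mul(Mul(Mul(Add(3, Mul(-1, -1)), 1), Pow(Add(-4, -4), Rational(1, 2))), 1) = Mul(Mul(Mul(Add(3, 1), 1), Pow(-8, Rational(1, 2))), 1) = Mul(Mul(Mul(4, 1), Mul(2, I, Pow(2, Rational(1, 2)))), 1) = Mul(Mul(4, Mul(2, I, Pow(2, Rational(1, 2)))), 1) = Mul(Mul(8, I, Pow(2, Rational(1, 2))), 1) = Mul(8, I, Pow(2, Rational(1, 2)))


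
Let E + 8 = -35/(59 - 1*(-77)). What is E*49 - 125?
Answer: -72027/136 ≈ -529.61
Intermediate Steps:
E = -1123/136 (E = -8 - 35/(59 - 1*(-77)) = -8 - 35/(59 + 77) = -8 - 35/136 = -1123/136 ≈ -8.2574)
E*49 - 125 = -1123/136*49 - 125 = -55027/136 - 125 = -72027/136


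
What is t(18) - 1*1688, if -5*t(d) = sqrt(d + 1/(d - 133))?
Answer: -1688 - sqrt(237935)/575 ≈ -1688.8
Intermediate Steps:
t(d) = -sqrt(d + 1/(-133 + d))/5 (t(d) = -sqrt(d + 1/(d - 133))/5 = -sqrt(d + 1/(-133 + d))/5)
t(18) - 1*1688 = -sqrt(-1/(-133 + 18))*sqrt(-1 - 18*(-133 + 18))/5 - 1*1688 = -sqrt(2069)*sqrt(-1/(-115))/5 - 1688 = -sqrt(237935)/115/5 - 1688 = -sqrt(237935)/575 - 1688 = -1688 - sqrt(237935)/575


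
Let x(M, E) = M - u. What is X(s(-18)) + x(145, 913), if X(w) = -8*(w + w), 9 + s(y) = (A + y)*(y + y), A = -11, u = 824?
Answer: -17239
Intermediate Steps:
x(M, E) = -824 + M (x(M, E) = M - 1*824 = M - 824 = -824 + M)
s(y) = -9 + 2*y*(-11 + y) (s(y) = -9 + (-11 + y)*(y + y) = -9 + (-11 + y)*(2*y) = -9 + 2*y*(-11 + y))
X(w) = -16*w
X(s(-18)) + x(145, 913) = -16*(-9 - 22*(-18) + 2*(-18)²) + (-824 + 145) = -16*(-9 + 396 + 2*324) - 679 = -16*(-9 + 396 + 648) - 679 = -16*1035 - 679 = -16560 - 679 = -17239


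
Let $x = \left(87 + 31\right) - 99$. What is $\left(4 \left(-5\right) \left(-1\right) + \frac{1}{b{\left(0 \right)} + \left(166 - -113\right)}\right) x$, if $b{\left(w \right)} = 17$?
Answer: $\frac{112499}{296} \approx 380.06$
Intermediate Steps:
$x = 19$ ($x = 118 - 99 = 19$)
$\left(4 \left(-5\right) \left(-1\right) + \frac{1}{b{\left(0 \right)} + \left(166 - -113\right)}\right) x = \left(4 \left(-5\right) \left(-1\right) + \frac{1}{17 + \left(166 - -113\right)}\right) 19 = \left(\left(-20\right) \left(-1\right) + \frac{1}{17 + \left(166 + 113\right)}\right) 19 = \left(20 + \frac{1}{17 + 279}\right) 19 = \left(20 + \frac{1}{296}\right) 19 = \frac{5921}{296} \cdot 19 = \frac{112499}{296}$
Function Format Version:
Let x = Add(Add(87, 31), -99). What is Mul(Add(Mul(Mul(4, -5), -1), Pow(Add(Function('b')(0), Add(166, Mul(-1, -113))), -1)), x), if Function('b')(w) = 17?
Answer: Rational(112499, 296) ≈ 380.06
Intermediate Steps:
x = 19 (x = Add(118, -99) = 19)
Mul(Add(Mul(Mul(4, -5), -1), Pow(Add(Function('b')(0), Add(166, Mul(-1, -113))), -1)), x) = Mul(Add(Mul(Mul(4, -5), -1), Pow(Add(17, Add(166, Mul(-1, -113))), -1)), 19) = Mul(Add(Mul(-20, -1), Pow(Add(17, Add(166, 113)), -1)), 19) = Mul(Add(20, Pow(Add(17, 279), -1)), 19) = Mul(Add(20, Pow(296, -1)), 19) = Mul(Add(20, Rational(1, 296)), 19) = Mul(Rational(5921, 296), 19) = Rational(112499, 296)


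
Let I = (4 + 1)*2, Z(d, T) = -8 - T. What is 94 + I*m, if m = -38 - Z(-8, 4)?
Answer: -166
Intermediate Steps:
m = -26 (m = -38 - (-8 - 1*4) = -38 - (-8 - 4) = -38 - 1*(-12) = -38 + 12 = -26)
I = 10 (I = 5*2 = 10)
94 + I*m = 94 + 10*(-26) = 94 - 260 = -166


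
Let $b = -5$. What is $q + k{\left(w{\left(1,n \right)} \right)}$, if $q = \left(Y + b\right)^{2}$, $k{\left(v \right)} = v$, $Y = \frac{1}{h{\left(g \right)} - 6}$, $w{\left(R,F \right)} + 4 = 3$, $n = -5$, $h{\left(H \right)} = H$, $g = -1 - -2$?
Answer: $\frac{651}{25} \approx 26.04$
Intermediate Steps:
$g = 1$ ($g = -1 + 2 = 1$)
$w{\left(R,F \right)} = -1$ ($w{\left(R,F \right)} = -4 + 3 = -1$)
$Y = - \frac{1}{5}$ ($Y = \frac{1}{1 - 6} = \frac{1}{-5} = - \frac{1}{5} \approx -0.2$)
$q = \frac{676}{25}$ ($q = \left(- \frac{1}{5} - 5\right)^{2} = \left(- \frac{26}{5}\right)^{2} = \frac{676}{25} \approx 27.04$)
$q + k{\left(w{\left(1,n \right)} \right)} = \frac{676}{25} - 1 = \frac{651}{25}$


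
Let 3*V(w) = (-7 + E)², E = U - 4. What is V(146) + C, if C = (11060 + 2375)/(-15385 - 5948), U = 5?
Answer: 242561/21333 ≈ 11.370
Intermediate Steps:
E = 1 (E = 5 - 4 = 1)
V(w) = 12 (V(w) = (-7 + 1)²/3 = (⅓)*(-6)² = (⅓)*36 = 12)
C = -13435/21333 (C = 13435/(-21333) = 13435*(-1/21333) = -13435/21333 ≈ -0.62978)
V(146) + C = 12 - 13435/21333 = 242561/21333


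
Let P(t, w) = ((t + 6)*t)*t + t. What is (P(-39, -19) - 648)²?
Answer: 2588774400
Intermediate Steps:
P(t, w) = t + t²*(6 + t) (P(t, w) = ((6 + t)*t)*t + t = (t*(6 + t))*t + t = t²*(6 + t) + t = t + t²*(6 + t))
(P(-39, -19) - 648)² = (-39*(1 + (-39)² + 6*(-39)) - 648)² = (-39*(1 + 1521 - 234) - 648)² = (-39*1288 - 648)² = (-50232 - 648)² = (-50880)² = 2588774400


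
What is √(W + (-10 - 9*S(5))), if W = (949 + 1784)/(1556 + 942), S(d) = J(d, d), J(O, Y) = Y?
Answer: 89*I*√42466/2498 ≈ 7.3421*I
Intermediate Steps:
S(d) = d
W = 2733/2498 ≈ 1.0941
√(W + (-10 - 9*S(5))) = √(2733/2498 + (-10 - 9*5)) = √(2733/2498 + (-10 - 45)) = √(2733/2498 - 55) = √(-134657/2498) = 89*I*√42466/2498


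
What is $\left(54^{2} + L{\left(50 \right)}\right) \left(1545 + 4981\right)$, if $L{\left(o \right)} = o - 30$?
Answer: $19160336$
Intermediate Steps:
$L{\left(o \right)} = -30 + o$ ($L{\left(o \right)} = o - 30 = -30 + o$)
$\left(54^{2} + L{\left(50 \right)}\right) \left(1545 + 4981\right) = \left(54^{2} + \left(-30 + 50\right)\right) \left(1545 + 4981\right) = \left(2916 + 20\right) 6526 = 2936 \cdot 6526 = 19160336$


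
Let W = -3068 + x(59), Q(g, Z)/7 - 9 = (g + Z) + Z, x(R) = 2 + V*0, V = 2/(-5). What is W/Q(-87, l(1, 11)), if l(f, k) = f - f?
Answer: 73/13 ≈ 5.6154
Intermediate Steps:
V = -⅖ (V = 2*(-⅕) = -⅖ ≈ -0.40000)
l(f, k) = 0
x(R) = 2 (x(R) = 2 - ⅖*0 = 2 + 0 = 2)
Q(g, Z) = 63 + 7*g + 14*Z (Q(g, Z) = 63 + 7*((g + Z) + Z) = 63 + 7*((Z + g) + Z) = 63 + 7*(g + 2*Z) = 63 + (7*g + 14*Z) = 63 + 7*g + 14*Z)
W = -3066 (W = -3068 + 2 = -3066)
W/Q(-87, l(1, 11)) = -3066/(63 + 7*(-87) + 14*0) = -3066/(63 - 609 + 0) = -3066/(-546) = -3066*(-1/546) = 73/13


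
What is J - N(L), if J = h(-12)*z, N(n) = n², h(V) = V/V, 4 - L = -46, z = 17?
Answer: -2483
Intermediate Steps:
L = 50 (L = 4 - 1*(-46) = 4 + 46 = 50)
h(V) = 1
J = 17 (J = 1*17 = 17)
J - N(L) = 17 - 1*50² = 17 - 1*2500 = 17 - 2500 = -2483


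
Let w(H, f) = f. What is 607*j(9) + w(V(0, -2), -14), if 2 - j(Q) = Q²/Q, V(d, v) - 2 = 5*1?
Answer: -4263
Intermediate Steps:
V(d, v) = 7 (V(d, v) = 2 + 5*1 = 2 + 5 = 7)
j(Q) = 2 - Q (j(Q) = 2 - Q²/Q = 2 - Q)
607*j(9) + w(V(0, -2), -14) = 607*(2 - 1*9) - 14 = 607*(2 - 9) - 14 = 607*(-7) - 14 = -4249 - 14 = -4263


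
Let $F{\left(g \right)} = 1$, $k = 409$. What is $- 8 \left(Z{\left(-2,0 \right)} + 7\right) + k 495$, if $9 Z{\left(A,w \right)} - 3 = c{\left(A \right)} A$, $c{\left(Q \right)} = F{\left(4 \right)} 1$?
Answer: $\frac{1821583}{9} \approx 2.024 \cdot 10^{5}$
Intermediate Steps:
$c{\left(Q \right)} = 1$ ($c{\left(Q \right)} = 1 \cdot 1 = 1$)
$Z{\left(A,w \right)} = \frac{1}{3} + \frac{A}{9}$ ($Z{\left(A,w \right)} = \frac{1}{3} + \frac{1 A}{9} = \frac{1}{3} + \frac{A}{9}$)
$- 8 \left(Z{\left(-2,0 \right)} + 7\right) + k 495 = - 8 \left(\left(\frac{1}{3} + \frac{1}{9} \left(-2\right)\right) + 7\right) + 409 \cdot 495 = - 8 \left(\left(\frac{1}{3} - \frac{2}{9}\right) + 7\right) + 202455 = - 8 \left(\frac{1}{9} + 7\right) + 202455 = \left(-8\right) \frac{64}{9} + 202455 = - \frac{512}{9} + 202455 = \frac{1821583}{9}$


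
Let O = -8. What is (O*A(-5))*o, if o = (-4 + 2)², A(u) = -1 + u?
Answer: 192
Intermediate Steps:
o = 4 (o = (-2)² = 4)
(O*A(-5))*o = -8*(-1 - 5)*4 = -8*(-6)*4 = 48*4 = 192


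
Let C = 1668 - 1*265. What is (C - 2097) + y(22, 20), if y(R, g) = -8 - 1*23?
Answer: -725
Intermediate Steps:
y(R, g) = -31 (y(R, g) = -8 - 23 = -31)
C = 1403 (C = 1668 - 265 = 1403)
(C - 2097) + y(22, 20) = (1403 - 2097) - 31 = -694 - 31 = -725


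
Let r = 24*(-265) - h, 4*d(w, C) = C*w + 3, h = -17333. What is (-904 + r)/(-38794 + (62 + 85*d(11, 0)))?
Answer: -40276/154673 ≈ -0.26039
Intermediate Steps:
d(w, C) = 3/4 + C*w/4 (d(w, C) = (C*w + 3)/4 = (3 + C*w)/4 = 3/4 + C*w/4)
r = 10973 (r = 24*(-265) - 1*(-17333) = -6360 + 17333 = 10973)
(-904 + r)/(-38794 + (62 + 85*d(11, 0))) = (-904 + 10973)/(-38794 + (62 + 85*(3/4 + (1/4)*0*11))) = 10069/(-38794 + (62 + 85*(3/4 + 0))) = 10069/(-38794 + (62 + 85*(3/4))) = 10069/(-38794 + (62 + 255/4)) = 10069/(-38794 + 503/4) = 10069/(-154673/4) = 10069*(-4/154673) = -40276/154673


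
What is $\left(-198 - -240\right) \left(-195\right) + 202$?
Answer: $-7988$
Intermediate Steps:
$\left(-198 - -240\right) \left(-195\right) + 202 = \left(-198 + 240\right) \left(-195\right) + 202 = 42 \left(-195\right) + 202 = -8190 + 202 = -7988$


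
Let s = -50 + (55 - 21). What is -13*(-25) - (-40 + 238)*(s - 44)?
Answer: 12205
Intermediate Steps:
s = -16 (s = -50 + 34 = -16)
-13*(-25) - (-40 + 238)*(s - 44) = -13*(-25) - (-40 + 238)*(-16 - 44) = 325 - 198*(-60) = 325 - 1*(-11880) = 325 + 11880 = 12205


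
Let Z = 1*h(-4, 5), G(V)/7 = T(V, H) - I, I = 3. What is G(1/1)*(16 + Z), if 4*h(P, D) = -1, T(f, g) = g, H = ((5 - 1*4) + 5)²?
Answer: 14553/4 ≈ 3638.3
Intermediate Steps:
H = 36 (H = ((5 - 4) + 5)² = (1 + 5)² = 6² = 36)
h(P, D) = -¼ (h(P, D) = (¼)*(-1) = -¼)
G(V) = 231 (G(V) = 7*(36 - 1*3) = 7*(36 - 3) = 7*33 = 231)
Z = -¼ (Z = 1*(-¼) = -¼ ≈ -0.25000)
G(1/1)*(16 + Z) = 231*(16 - ¼) = 231*(63/4) = 14553/4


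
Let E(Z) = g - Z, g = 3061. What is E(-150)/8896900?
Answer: 3211/8896900 ≈ 0.00036091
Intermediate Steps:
E(Z) = 3061 - Z
E(-150)/8896900 = (3061 - 1*(-150))/8896900 = (3061 + 150)*(1/8896900) = 3211*(1/8896900) = 3211/8896900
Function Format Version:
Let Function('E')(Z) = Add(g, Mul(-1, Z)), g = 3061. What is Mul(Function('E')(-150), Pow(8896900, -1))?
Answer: Rational(3211, 8896900) ≈ 0.00036091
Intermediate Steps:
Function('E')(Z) = Add(3061, Mul(-1, Z))
Mul(Function('E')(-150), Pow(8896900, -1)) = Mul(Add(3061, Mul(-1, -150)), Pow(8896900, -1)) = Mul(Add(3061, 150), Rational(1, 8896900)) = Mul(3211, Rational(1, 8896900)) = Rational(3211, 8896900)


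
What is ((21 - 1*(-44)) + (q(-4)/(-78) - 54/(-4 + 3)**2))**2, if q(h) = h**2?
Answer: 177241/1521 ≈ 116.53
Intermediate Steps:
((21 - 1*(-44)) + (q(-4)/(-78) - 54/(-4 + 3)**2))**2 = ((21 - 1*(-44)) + ((-4)**2/(-78) - 54/(-4 + 3)**2))**2 = ((21 + 44) + (16*(-1/78) - 54/((-1)**2)))**2 = (65 + (-8/39 - 54/1))**2 = (65 + (-8/39 - 54*1))**2 = (65 + (-8/39 - 54))**2 = (65 - 2114/39)**2 = (421/39)**2 = 177241/1521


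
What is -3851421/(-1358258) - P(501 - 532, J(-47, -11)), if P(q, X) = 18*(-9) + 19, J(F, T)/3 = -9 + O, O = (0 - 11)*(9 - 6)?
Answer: 198082315/1358258 ≈ 145.84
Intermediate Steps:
O = -33 (O = -11*3 = -33)
J(F, T) = -126 (J(F, T) = 3*(-9 - 33) = 3*(-42) = -126)
P(q, X) = -143 (P(q, X) = -162 + 19 = -143)
-3851421/(-1358258) - P(501 - 532, J(-47, -11)) = -3851421/(-1358258) - 1*(-143) = -3851421*(-1/1358258) + 143 = 3851421/1358258 + 143 = 198082315/1358258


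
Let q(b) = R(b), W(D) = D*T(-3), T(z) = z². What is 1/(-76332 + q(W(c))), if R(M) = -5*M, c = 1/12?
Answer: -4/305343 ≈ -1.3100e-5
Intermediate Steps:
c = 1/12 ≈ 0.083333
W(D) = 9*D (W(D) = D*(-3)² = D*9 = 9*D)
q(b) = -5*b
1/(-76332 + q(W(c))) = 1/(-76332 - 45/12) = 1/(-76332 - 5*¾) = 1/(-76332 - 15/4) = 1/(-305343/4) = -4/305343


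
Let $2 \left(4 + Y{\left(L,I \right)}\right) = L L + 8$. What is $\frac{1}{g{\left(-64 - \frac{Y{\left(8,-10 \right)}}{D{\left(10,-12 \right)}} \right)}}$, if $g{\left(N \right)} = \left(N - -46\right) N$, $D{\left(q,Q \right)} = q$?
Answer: $\frac{25}{35616} \approx 0.00070193$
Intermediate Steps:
$Y{\left(L,I \right)} = \frac{L^{2}}{2}$ ($Y{\left(L,I \right)} = -4 + \frac{L L + 8}{2} = -4 + \frac{L^{2} + 8}{2} = -4 + \frac{8 + L^{2}}{2} = -4 + \left(4 + \frac{L^{2}}{2}\right) = \frac{L^{2}}{2}$)
$g{\left(N \right)} = N \left(46 + N\right)$ ($g{\left(N \right)} = \left(N + 46\right) N = \left(46 + N\right) N = N \left(46 + N\right)$)
$\frac{1}{g{\left(-64 - \frac{Y{\left(8,-10 \right)}}{D{\left(10,-12 \right)}} \right)}} = \frac{1}{\left(-64 - \frac{\frac{1}{2} \cdot 8^{2}}{10}\right) \left(46 - \left(64 + \frac{\frac{1}{2} \cdot 8^{2}}{10}\right)\right)} = \frac{1}{\left(-64 - \frac{1}{2} \cdot 64 \cdot \frac{1}{10}\right) \left(46 - \left(64 + \frac{1}{2} \cdot 64 \cdot \frac{1}{10}\right)\right)} = \frac{1}{\left(-64 - 32 \cdot \frac{1}{10}\right) \left(46 - \left(64 + 32 \cdot \frac{1}{10}\right)\right)} = \frac{1}{\left(-64 - \frac{16}{5}\right) \left(46 - \frac{336}{5}\right)} = \frac{1}{\left(- \frac{336}{5}\right) \left(46 - \frac{336}{5}\right)} = \frac{1}{\left(- \frac{336}{5}\right) \left(- \frac{106}{5}\right)} = \frac{1}{\frac{35616}{25}} = \frac{25}{35616}$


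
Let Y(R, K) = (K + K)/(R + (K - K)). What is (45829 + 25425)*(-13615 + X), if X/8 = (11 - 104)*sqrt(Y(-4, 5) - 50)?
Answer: -970123210 - 26506488*I*sqrt(210) ≈ -9.7012e+8 - 3.8412e+8*I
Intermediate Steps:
Y(R, K) = 2*K/R (Y(R, K) = (2*K)/(R + 0) = (2*K)/R = 2*K/R)
X = -372*I*sqrt(210) (X = 8*((11 - 104)*sqrt(2*5/(-4) - 50)) = 8*(-93*sqrt(2*5*(-1/4) - 50)) = 8*(-93*sqrt(-5/2 - 50)) = 8*(-93*I*sqrt(210)/2) = -372*I*sqrt(210) ≈ -5390.8*I)
(45829 + 25425)*(-13615 + X) = (45829 + 25425)*(-13615 - 372*I*sqrt(210)) = 71254*(-13615 - 372*I*sqrt(210)) = -970123210 - 26506488*I*sqrt(210)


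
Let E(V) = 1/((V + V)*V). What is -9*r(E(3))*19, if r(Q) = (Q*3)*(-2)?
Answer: 57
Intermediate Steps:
E(V) = 1/(2*V**2) (E(V) = 1/(((2*V))*V) = (1/(2*V))/V = 1/(2*V**2))
r(Q) = -6*Q (r(Q) = (3*Q)*(-2) = -6*Q)
-9*r(E(3))*19 = -(-54)*(1/2)/3**2*19 = -(-54)*(1/2)*(1/9)*19 = -(-54)/18*19 = -9*(-1/3)*19 = 3*19 = 57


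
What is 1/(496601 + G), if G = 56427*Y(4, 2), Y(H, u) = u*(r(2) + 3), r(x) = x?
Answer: 1/1060871 ≈ 9.4262e-7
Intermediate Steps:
Y(H, u) = 5*u (Y(H, u) = u*(2 + 3) = u*5 = 5*u)
G = 564270 (G = 56427*(5*2) = 56427*10 = 564270)
1/(496601 + G) = 1/(496601 + 564270) = 1/1060871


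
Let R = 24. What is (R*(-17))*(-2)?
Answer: 816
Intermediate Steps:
(R*(-17))*(-2) = (24*(-17))*(-2) = -408*(-2) = 816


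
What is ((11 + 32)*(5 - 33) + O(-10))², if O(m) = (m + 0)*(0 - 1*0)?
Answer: 1449616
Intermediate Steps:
O(m) = 0 (O(m) = m*(0 + 0) = m*0 = 0)
((11 + 32)*(5 - 33) + O(-10))² = ((11 + 32)*(5 - 33) + 0)² = (43*(-28) + 0)² = (-1204 + 0)² = (-1204)² = 1449616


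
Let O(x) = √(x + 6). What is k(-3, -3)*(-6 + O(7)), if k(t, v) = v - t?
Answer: 0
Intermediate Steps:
O(x) = √(6 + x)
k(-3, -3)*(-6 + O(7)) = (-3 - 1*(-3))*(-6 + √(6 + 7)) = (-3 + 3)*(-6 + √13) = 0*(-6 + √13) = 0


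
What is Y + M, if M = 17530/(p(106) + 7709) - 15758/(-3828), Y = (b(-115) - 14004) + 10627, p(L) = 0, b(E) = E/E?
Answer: -49718676145/14755026 ≈ -3369.6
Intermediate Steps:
b(E) = 1
Y = -3376 (Y = (1 - 14004) + 10627 = -14003 + 10627 = -3376)
M = 94291631/14755026 (M = 17530/(0 + 7709) - 15758/(-3828) = 17530/7709 - 15758*(-1/3828) = 17530*(1/7709) + 7879/1914 = 17530/7709 + 7879/1914 = 94291631/14755026 ≈ 6.3905)
Y + M = -3376 + 94291631/14755026 = -49718676145/14755026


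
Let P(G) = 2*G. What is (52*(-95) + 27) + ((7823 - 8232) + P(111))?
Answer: -5100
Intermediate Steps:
(52*(-95) + 27) + ((7823 - 8232) + P(111)) = (52*(-95) + 27) + ((7823 - 8232) + 2*111) = (-4940 + 27) + (-409 + 222) = -4913 - 187 = -5100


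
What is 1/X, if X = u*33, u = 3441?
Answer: 1/113553 ≈ 8.8065e-6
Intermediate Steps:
X = 113553 (X = 3441*33 = 113553)
1/X = 1/113553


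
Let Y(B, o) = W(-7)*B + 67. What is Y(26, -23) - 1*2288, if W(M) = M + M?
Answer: -2585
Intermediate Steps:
W(M) = 2*M
Y(B, o) = 67 - 14*B (Y(B, o) = (2*(-7))*B + 67 = -14*B + 67 = 67 - 14*B)
Y(26, -23) - 1*2288 = (67 - 14*26) - 1*2288 = (67 - 364) - 2288 = -297 - 2288 = -2585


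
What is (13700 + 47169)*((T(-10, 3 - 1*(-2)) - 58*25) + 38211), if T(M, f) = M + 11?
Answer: 2237666178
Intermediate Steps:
T(M, f) = 11 + M
(13700 + 47169)*((T(-10, 3 - 1*(-2)) - 58*25) + 38211) = (13700 + 47169)*(((11 - 10) - 58*25) + 38211) = 60869*((1 - 1450) + 38211) = 60869*(-1449 + 38211) = 60869*36762 = 2237666178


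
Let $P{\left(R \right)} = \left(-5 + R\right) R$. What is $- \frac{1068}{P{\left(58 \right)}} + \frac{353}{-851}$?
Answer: $- \frac{996995}{1307987} \approx -0.76224$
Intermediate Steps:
$P{\left(R \right)} = R \left(-5 + R\right)$
$- \frac{1068}{P{\left(58 \right)}} + \frac{353}{-851} = - \frac{1068}{58 \left(-5 + 58\right)} + \frac{353}{-851} = - \frac{1068}{58 \cdot 53} + 353 \left(- \frac{1}{851}\right) = - \frac{1068}{3074} - \frac{353}{851} = \left(-1068\right) \frac{1}{3074} - \frac{353}{851} = - \frac{534}{1537} - \frac{353}{851} = - \frac{996995}{1307987}$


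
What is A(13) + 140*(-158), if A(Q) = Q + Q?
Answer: -22094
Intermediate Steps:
A(Q) = 2*Q
A(13) + 140*(-158) = 2*13 + 140*(-158) = 26 - 22120 = -22094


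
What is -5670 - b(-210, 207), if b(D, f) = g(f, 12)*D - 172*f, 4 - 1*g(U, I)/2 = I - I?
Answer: 31614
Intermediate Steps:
g(U, I) = 8 (g(U, I) = 8 - 2*(I - I) = 8 - 2*0 = 8 + 0 = 8)
b(D, f) = -172*f + 8*D (b(D, f) = 8*D - 172*f = -172*f + 8*D)
-5670 - b(-210, 207) = -5670 - (-172*207 + 8*(-210)) = -5670 - (-35604 - 1680) = -5670 - 1*(-37284) = -5670 + 37284 = 31614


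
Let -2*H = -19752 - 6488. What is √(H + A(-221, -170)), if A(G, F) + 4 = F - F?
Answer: 2*√3279 ≈ 114.53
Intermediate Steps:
H = 13120 (H = -(-19752 - 6488)/2 = -½*(-26240) = 13120)
A(G, F) = -4 (A(G, F) = -4 + (F - F) = -4 + 0 = -4)
√(H + A(-221, -170)) = √(13120 - 4) = √13116 = 2*√3279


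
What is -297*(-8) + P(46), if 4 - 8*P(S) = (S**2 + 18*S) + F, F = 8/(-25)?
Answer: 100427/50 ≈ 2008.5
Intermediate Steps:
F = -8/25 (F = 8*(-1/25) = -8/25 ≈ -0.32000)
P(S) = 27/50 - 9*S/4 - S**2/8 (P(S) = 1/2 - ((S**2 + 18*S) - 8/25)/8 = 1/2 - (-8/25 + S**2 + 18*S)/8 = 1/2 + (1/25 - 9*S/4 - S**2/8) = 27/50 - 9*S/4 - S**2/8)
-297*(-8) + P(46) = -297*(-8) + (27/50 - 9/4*46 - 1/8*46**2) = 2376 + (27/50 - 207/2 - 1/8*2116) = 2376 + (27/50 - 207/2 - 529/2) = 2376 - 18373/50 = 100427/50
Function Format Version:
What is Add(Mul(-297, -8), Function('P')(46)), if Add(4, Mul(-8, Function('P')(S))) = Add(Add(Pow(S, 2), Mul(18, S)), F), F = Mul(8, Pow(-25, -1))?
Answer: Rational(100427, 50) ≈ 2008.5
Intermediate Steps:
F = Rational(-8, 25) (F = Mul(8, Rational(-1, 25)) = Rational(-8, 25) ≈ -0.32000)
Function('P')(S) = Add(Rational(27, 50), Mul(Rational(-9, 4), S), Mul(Rational(-1, 8), Pow(S, 2))) (Function('P')(S) = Add(Rational(1, 2), Mul(Rational(-1, 8), Add(Add(Pow(S, 2), Mul(18, S)), Rational(-8, 25)))) = Add(Rational(1, 2), Mul(Rational(-1, 8), Add(Rational(-8, 25), Pow(S, 2), Mul(18, S)))) = Add(Rational(1, 2), Add(Rational(1, 25), Mul(Rational(-9, 4), S), Mul(Rational(-1, 8), Pow(S, 2)))) = Add(Rational(27, 50), Mul(Rational(-9, 4), S), Mul(Rational(-1, 8), Pow(S, 2))))
Add(Mul(-297, -8), Function('P')(46)) = Add(Mul(-297, -8), Add(Rational(27, 50), Mul(Rational(-9, 4), 46), Mul(Rational(-1, 8), Pow(46, 2)))) = Add(2376, Add(Rational(27, 50), Rational(-207, 2), Mul(Rational(-1, 8), 2116))) = Add(2376, Add(Rational(27, 50), Rational(-207, 2), Rational(-529, 2))) = Add(2376, Rational(-18373, 50)) = Rational(100427, 50)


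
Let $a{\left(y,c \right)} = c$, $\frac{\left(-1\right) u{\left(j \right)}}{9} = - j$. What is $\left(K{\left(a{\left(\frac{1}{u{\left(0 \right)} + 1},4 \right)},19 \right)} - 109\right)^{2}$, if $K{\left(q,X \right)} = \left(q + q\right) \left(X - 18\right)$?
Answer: $10201$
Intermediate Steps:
$u{\left(j \right)} = 9 j$ ($u{\left(j \right)} = - 9 \left(- j\right) = 9 j$)
$K{\left(q,X \right)} = 2 q \left(-18 + X\right)$
$\left(K{\left(a{\left(\frac{1}{u{\left(0 \right)} + 1},4 \right)},19 \right)} - 109\right)^{2} = \left(2 \cdot 4 \left(-18 + 19\right) - 109\right)^{2} = \left(2 \cdot 4 \cdot 1 - 109\right)^{2} = \left(8 - 109\right)^{2} = \left(-101\right)^{2} = 10201$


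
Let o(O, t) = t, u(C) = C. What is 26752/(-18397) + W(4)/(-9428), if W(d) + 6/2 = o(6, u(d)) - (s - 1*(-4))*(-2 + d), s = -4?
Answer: -252236253/173446916 ≈ -1.4543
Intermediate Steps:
W(d) = -3 + d (W(d) = -3 + (d - (-4 - 1*(-4))*(-2 + d)) = -3 + (d - (-4 + 4)*(-2 + d)) = -3 + (d - 0*(-2 + d)) = -3 + (d - 1*0) = -3 + (d + 0) = -3 + d)
26752/(-18397) + W(4)/(-9428) = 26752/(-18397) + (-3 + 4)/(-9428) = 26752*(-1/18397) + 1*(-1/9428) = -26752/18397 - 1/9428 = -252236253/173446916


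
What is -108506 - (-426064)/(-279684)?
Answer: -7586954542/69921 ≈ -1.0851e+5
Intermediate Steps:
-108506 - (-426064)/(-279684) = -108506 - (-426064)*(-1)/279684 = -108506 - 1*106516/69921 = -108506 - 106516/69921 = -7586954542/69921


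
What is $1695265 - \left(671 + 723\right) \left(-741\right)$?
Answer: $2728219$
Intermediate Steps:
$1695265 - \left(671 + 723\right) \left(-741\right) = 1695265 - 1394 \left(-741\right) = 1695265 - -1032954 = 1695265 + 1032954 = 2728219$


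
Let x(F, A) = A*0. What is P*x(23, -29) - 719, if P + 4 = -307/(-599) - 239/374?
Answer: -719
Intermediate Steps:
P = -924447/224026 (P = -4 + (-307/(-599) - 239/374) = -4 + (-307*(-1/599) - 239*1/374) = -4 + (307/599 - 239/374) = -4 - 28343/224026 = -924447/224026 ≈ -4.1265)
x(F, A) = 0
P*x(23, -29) - 719 = -924447/224026*0 - 719 = 0 - 719 = -719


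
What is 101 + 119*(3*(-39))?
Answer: -13822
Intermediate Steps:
101 + 119*(3*(-39)) = 101 + 119*(-117) = 101 - 13923 = -13822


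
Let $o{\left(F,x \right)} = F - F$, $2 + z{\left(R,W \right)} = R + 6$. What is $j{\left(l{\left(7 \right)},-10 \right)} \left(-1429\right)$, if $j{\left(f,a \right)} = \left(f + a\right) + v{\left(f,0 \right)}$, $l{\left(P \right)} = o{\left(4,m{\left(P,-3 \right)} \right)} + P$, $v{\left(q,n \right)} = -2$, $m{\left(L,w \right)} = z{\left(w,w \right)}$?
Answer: $7145$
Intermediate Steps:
$z{\left(R,W \right)} = 4 + R$ ($z{\left(R,W \right)} = -2 + \left(R + 6\right) = -2 + \left(6 + R\right) = 4 + R$)
$m{\left(L,w \right)} = 4 + w$
$o{\left(F,x \right)} = 0$
$l{\left(P \right)} = P$ ($l{\left(P \right)} = 0 + P = P$)
$j{\left(f,a \right)} = -2 + a + f$ ($j{\left(f,a \right)} = \left(f + a\right) - 2 = \left(a + f\right) - 2 = -2 + a + f$)
$j{\left(l{\left(7 \right)},-10 \right)} \left(-1429\right) = \left(-2 - 10 + 7\right) \left(-1429\right) = \left(-5\right) \left(-1429\right) = 7145$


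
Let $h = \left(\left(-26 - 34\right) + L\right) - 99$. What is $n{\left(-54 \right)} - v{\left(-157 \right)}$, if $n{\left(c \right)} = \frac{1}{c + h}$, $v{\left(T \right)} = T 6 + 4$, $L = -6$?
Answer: $\frac{205421}{219} \approx 938.0$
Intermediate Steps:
$h = -165$ ($h = \left(\left(-26 - 34\right) - 6\right) - 99 = \left(-60 - 6\right) - 99 = -66 - 99 = -165$)
$v{\left(T \right)} = 4 + 6 T$ ($v{\left(T \right)} = 6 T + 4 = 4 + 6 T$)
$n{\left(c \right)} = \frac{1}{-165 + c}$ ($n{\left(c \right)} = \frac{1}{c - 165} = \frac{1}{-165 + c}$)
$n{\left(-54 \right)} - v{\left(-157 \right)} = \frac{1}{-165 - 54} - \left(4 + 6 \left(-157\right)\right) = \frac{1}{-219} - \left(4 - 942\right) = - \frac{1}{219} - -938 = - \frac{1}{219} + 938 = \frac{205421}{219}$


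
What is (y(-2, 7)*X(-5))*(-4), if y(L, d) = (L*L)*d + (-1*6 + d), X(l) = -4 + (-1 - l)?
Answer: 0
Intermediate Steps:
X(l) = -5 - l
y(L, d) = -6 + d + d*L² (y(L, d) = L²*d + (-6 + d) = d*L² + (-6 + d) = -6 + d + d*L²)
(y(-2, 7)*X(-5))*(-4) = ((-6 + 7 + 7*(-2)²)*(-5 - 1*(-5)))*(-4) = ((-6 + 7 + 7*4)*(-5 + 5))*(-4) = ((-6 + 7 + 28)*0)*(-4) = (29*0)*(-4) = 0*(-4) = 0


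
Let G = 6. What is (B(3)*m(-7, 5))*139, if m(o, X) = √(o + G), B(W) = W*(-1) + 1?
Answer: -278*I ≈ -278.0*I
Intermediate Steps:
B(W) = 1 - W (B(W) = -W + 1 = 1 - W)
m(o, X) = √(6 + o) (m(o, X) = √(o + 6) = √(6 + o))
(B(3)*m(-7, 5))*139 = ((1 - 1*3)*√(6 - 7))*139 = ((1 - 3)*√(-1))*139 = -2*I*139 = -278*I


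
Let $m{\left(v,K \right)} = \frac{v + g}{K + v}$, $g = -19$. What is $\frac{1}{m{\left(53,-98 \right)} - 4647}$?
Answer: $- \frac{45}{209149} \approx -0.00021516$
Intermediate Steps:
$m{\left(v,K \right)} = \frac{-19 + v}{K + v}$ ($m{\left(v,K \right)} = \frac{v - 19}{K + v} = \frac{-19 + v}{K + v}$)
$\frac{1}{m{\left(53,-98 \right)} - 4647} = \frac{1}{\frac{-19 + 53}{-98 + 53} - 4647} = \frac{1}{\frac{1}{-45} \cdot 34 - 4647} = \frac{1}{\left(- \frac{1}{45}\right) 34 - 4647} = \frac{1}{- \frac{34}{45} - 4647} = \frac{1}{- \frac{209149}{45}} = - \frac{45}{209149}$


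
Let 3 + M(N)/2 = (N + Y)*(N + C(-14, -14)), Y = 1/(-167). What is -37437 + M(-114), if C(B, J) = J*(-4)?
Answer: -4044457/167 ≈ -24218.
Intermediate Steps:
Y = -1/167 ≈ -0.0059880
C(B, J) = -4*J
M(N) = -6 + 2*(56 + N)*(-1/167 + N) (M(N) = -6 + 2*((N - 1/167)*(N - 4*(-14))) = -6 + 2*((-1/167 + N)*(N + 56)) = -6 + 2*((-1/167 + N)*(56 + N)) = -6 + 2*((56 + N)*(-1/167 + N)) = -6 + 2*(56 + N)*(-1/167 + N))
-37437 + M(-114) = -37437 + (-1114/167 + 2*(-114)**2 + (18702/167)*(-114)) = -37437 + (-1114/167 + 2*12996 - 2132028/167) = -37437 + (-1114/167 + 25992 - 2132028/167) = -37437 + 2207522/167 = -4044457/167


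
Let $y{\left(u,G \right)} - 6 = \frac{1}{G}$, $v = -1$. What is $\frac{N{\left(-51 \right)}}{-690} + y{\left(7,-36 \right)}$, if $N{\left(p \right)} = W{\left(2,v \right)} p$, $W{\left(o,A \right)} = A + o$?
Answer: $\frac{25031}{4140} \approx 6.0461$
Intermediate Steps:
$y{\left(u,G \right)} = 6 + \frac{1}{G}$
$N{\left(p \right)} = p$ ($N{\left(p \right)} = \left(-1 + 2\right) p = 1 p = p$)
$\frac{N{\left(-51 \right)}}{-690} + y{\left(7,-36 \right)} = - \frac{51}{-690} + \left(6 + \frac{1}{-36}\right) = \left(-51\right) \left(- \frac{1}{690}\right) + \left(6 - \frac{1}{36}\right) = \frac{17}{230} + \frac{215}{36} = \frac{25031}{4140}$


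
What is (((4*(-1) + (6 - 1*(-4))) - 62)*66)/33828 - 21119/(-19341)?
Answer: 7653919/7788897 ≈ 0.98267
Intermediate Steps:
(((4*(-1) + (6 - 1*(-4))) - 62)*66)/33828 - 21119/(-19341) = (((-4 + (6 + 4)) - 62)*66)*(1/33828) - 21119*(-1/19341) = (((-4 + 10) - 62)*66)*(1/33828) + 3017/2763 = ((6 - 62)*66)*(1/33828) + 3017/2763 = -56*66*(1/33828) + 3017/2763 = -3696*1/33828 + 3017/2763 = -308/2819 + 3017/2763 = 7653919/7788897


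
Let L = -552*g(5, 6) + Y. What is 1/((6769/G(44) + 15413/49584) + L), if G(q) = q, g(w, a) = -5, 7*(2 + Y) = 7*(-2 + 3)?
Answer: 545424/1588902883 ≈ 0.00034327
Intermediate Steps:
Y = -1 (Y = -2 + (7*(-2 + 3))/7 = -2 + (7*1)/7 = -2 + (⅐)*7 = -2 + 1 = -1)
L = 2759 (L = -552*(-5) - 1 = -69*(-40) - 1 = 2760 - 1 = 2759)
1/((6769/G(44) + 15413/49584) + L) = 1/((6769/44 + 15413/49584) + 2759) = 1/(84078067/545424 + 2759) = 1/(1588902883/545424) = 545424/1588902883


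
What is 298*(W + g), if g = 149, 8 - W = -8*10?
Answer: 70626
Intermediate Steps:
W = 88 (W = 8 - (-8)*10 = 8 - 1*(-80) = 8 + 80 = 88)
298*(W + g) = 298*(88 + 149) = 298*237 = 70626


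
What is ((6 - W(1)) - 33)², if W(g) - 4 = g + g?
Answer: 1089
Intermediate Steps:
W(g) = 4 + 2*g (W(g) = 4 + (g + g) = 4 + 2*g)
((6 - W(1)) - 33)² = ((6 - (4 + 2*1)) - 33)² = ((6 - (4 + 2)) - 33)² = ((6 - 1*6) - 33)² = ((6 - 6) - 33)² = (0 - 33)² = (-33)² = 1089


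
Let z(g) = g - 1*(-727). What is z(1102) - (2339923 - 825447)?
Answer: -1512647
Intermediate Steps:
z(g) = 727 + g (z(g) = g + 727 = 727 + g)
z(1102) - (2339923 - 825447) = (727 + 1102) - (2339923 - 825447) = 1829 - 1*1514476 = 1829 - 1514476 = -1512647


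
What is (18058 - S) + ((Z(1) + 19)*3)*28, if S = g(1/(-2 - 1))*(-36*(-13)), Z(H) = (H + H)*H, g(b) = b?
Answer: 19978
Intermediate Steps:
Z(H) = 2*H² (Z(H) = (2*H)*H = 2*H²)
S = -156 (S = (-36*(-13))/(-2 - 1) = 468/(-3) = -⅓*468 = -156)
(18058 - S) + ((Z(1) + 19)*3)*28 = (18058 - 1*(-156)) + ((2*1² + 19)*3)*28 = (18058 + 156) + ((2*1 + 19)*3)*28 = 18214 + ((2 + 19)*3)*28 = 18214 + (21*3)*28 = 18214 + 63*28 = 18214 + 1764 = 19978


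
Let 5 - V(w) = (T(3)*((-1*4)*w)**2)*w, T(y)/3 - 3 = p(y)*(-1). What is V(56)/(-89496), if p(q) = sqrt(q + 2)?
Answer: 25288699/89496 - 351232*sqrt(5)/3729 ≈ 71.954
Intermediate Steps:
p(q) = sqrt(2 + q)
T(y) = 9 - 3*sqrt(2 + y) (T(y) = 9 + 3*(sqrt(2 + y)*(-1)) = 9 + 3*(-sqrt(2 + y)) = 9 - 3*sqrt(2 + y))
V(w) = 5 - 16*w**3*(9 - 3*sqrt(5)) (V(w) = 5 - (9 - 3*sqrt(2 + 3))*((-1*4)*w)**2*w = 5 - (9 - 3*sqrt(5))*(-4*w)**2*w = 5 - (9 - 3*sqrt(5))*(16*w**2)*w = 5 - 16*w**2*(9 - 3*sqrt(5))*w = 5 - 16*w**3*(9 - 3*sqrt(5)))
V(56)/(-89496) = (5 + 48*56**3*(-3 + sqrt(5)))/(-89496) = (5 + 48*175616*(-3 + sqrt(5)))*(-1/89496) = (5 + (-25288704 + 8429568*sqrt(5)))*(-1/89496) = (-25288699 + 8429568*sqrt(5))*(-1/89496) = 25288699/89496 - 351232*sqrt(5)/3729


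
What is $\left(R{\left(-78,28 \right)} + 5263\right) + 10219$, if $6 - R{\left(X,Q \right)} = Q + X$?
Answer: $15538$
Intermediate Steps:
$R{\left(X,Q \right)} = 6 - Q - X$ ($R{\left(X,Q \right)} = 6 - \left(Q + X\right) = 6 - Q - X$)
$\left(R{\left(-78,28 \right)} + 5263\right) + 10219 = \left(\left(6 - 28 - -78\right) + 5263\right) + 10219 = \left(\left(6 - 28 + 78\right) + 5263\right) + 10219 = \left(56 + 5263\right) + 10219 = 5319 + 10219 = 15538$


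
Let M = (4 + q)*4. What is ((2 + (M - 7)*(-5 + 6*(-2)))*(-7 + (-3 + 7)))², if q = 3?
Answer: 1134225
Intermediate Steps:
M = 28 (M = (4 + 3)*4 = 7*4 = 28)
((2 + (M - 7)*(-5 + 6*(-2)))*(-7 + (-3 + 7)))² = ((2 + (28 - 7)*(-5 + 6*(-2)))*(-7 + (-3 + 7)))² = ((2 + 21*(-5 - 12))*(-7 + 4))² = ((2 + 21*(-17))*(-3))² = ((2 - 357)*(-3))² = (-355*(-3))² = 1065² = 1134225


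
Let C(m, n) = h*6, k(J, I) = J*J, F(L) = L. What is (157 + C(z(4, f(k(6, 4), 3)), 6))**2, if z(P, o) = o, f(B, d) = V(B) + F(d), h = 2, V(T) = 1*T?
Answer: 28561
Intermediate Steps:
k(J, I) = J**2
V(T) = T
f(B, d) = B + d
C(m, n) = 12 (C(m, n) = 2*6 = 12)
(157 + C(z(4, f(k(6, 4), 3)), 6))**2 = (157 + 12)**2 = 169**2 = 28561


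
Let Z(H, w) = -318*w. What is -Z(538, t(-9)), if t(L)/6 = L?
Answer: -17172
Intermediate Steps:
t(L) = 6*L
-Z(538, t(-9)) = -(-318)*6*(-9) = -(-318)*(-54) = -1*17172 = -17172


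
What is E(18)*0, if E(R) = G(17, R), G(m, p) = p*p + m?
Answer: 0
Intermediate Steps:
G(m, p) = m + p² (G(m, p) = p² + m = m + p²)
E(R) = 17 + R²
E(18)*0 = (17 + 18²)*0 = (17 + 324)*0 = 341*0 = 0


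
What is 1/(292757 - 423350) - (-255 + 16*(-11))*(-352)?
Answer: -19812525217/130593 ≈ -1.5171e+5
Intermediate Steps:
1/(292757 - 423350) - (-255 + 16*(-11))*(-352) = 1/(-130593) - (-255 - 176)*(-352) = -1/130593 - (-431)*(-352) = -1/130593 - 1*151712 = -1/130593 - 151712 = -19812525217/130593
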